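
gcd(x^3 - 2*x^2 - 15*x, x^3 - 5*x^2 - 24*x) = x^2 + 3*x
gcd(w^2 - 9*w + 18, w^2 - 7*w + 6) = w - 6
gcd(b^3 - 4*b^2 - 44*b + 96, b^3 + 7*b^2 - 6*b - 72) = b + 6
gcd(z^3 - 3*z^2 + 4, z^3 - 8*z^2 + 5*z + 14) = z^2 - z - 2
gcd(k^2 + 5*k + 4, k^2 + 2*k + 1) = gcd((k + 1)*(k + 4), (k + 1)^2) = k + 1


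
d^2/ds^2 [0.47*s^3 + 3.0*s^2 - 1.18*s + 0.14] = 2.82*s + 6.0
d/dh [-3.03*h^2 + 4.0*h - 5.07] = 4.0 - 6.06*h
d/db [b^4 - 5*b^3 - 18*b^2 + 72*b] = 4*b^3 - 15*b^2 - 36*b + 72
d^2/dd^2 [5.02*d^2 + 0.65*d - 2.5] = 10.0400000000000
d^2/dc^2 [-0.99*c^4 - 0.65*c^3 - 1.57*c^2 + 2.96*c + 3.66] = -11.88*c^2 - 3.9*c - 3.14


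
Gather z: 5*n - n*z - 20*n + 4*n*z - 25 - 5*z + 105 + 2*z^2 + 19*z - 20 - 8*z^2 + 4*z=-15*n - 6*z^2 + z*(3*n + 18) + 60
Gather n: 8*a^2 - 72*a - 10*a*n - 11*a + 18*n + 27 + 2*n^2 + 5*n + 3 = 8*a^2 - 83*a + 2*n^2 + n*(23 - 10*a) + 30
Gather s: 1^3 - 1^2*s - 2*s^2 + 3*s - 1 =-2*s^2 + 2*s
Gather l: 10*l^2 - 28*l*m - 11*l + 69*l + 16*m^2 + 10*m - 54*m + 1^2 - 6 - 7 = 10*l^2 + l*(58 - 28*m) + 16*m^2 - 44*m - 12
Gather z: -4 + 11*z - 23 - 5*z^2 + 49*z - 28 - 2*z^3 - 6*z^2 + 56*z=-2*z^3 - 11*z^2 + 116*z - 55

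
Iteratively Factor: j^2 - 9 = (j - 3)*(j + 3)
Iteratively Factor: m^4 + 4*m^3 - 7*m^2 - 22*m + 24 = (m - 1)*(m^3 + 5*m^2 - 2*m - 24) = (m - 2)*(m - 1)*(m^2 + 7*m + 12) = (m - 2)*(m - 1)*(m + 3)*(m + 4)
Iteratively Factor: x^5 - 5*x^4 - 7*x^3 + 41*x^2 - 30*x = (x - 5)*(x^4 - 7*x^2 + 6*x) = (x - 5)*(x - 2)*(x^3 + 2*x^2 - 3*x) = x*(x - 5)*(x - 2)*(x^2 + 2*x - 3) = x*(x - 5)*(x - 2)*(x - 1)*(x + 3)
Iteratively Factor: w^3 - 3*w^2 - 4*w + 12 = (w - 2)*(w^2 - w - 6) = (w - 2)*(w + 2)*(w - 3)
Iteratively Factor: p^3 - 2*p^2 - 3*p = (p - 3)*(p^2 + p) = (p - 3)*(p + 1)*(p)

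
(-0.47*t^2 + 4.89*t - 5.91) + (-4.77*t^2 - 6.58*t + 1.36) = -5.24*t^2 - 1.69*t - 4.55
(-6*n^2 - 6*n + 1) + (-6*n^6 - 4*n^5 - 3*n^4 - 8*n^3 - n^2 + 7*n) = -6*n^6 - 4*n^5 - 3*n^4 - 8*n^3 - 7*n^2 + n + 1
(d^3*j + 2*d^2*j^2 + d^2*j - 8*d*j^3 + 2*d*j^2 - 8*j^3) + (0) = d^3*j + 2*d^2*j^2 + d^2*j - 8*d*j^3 + 2*d*j^2 - 8*j^3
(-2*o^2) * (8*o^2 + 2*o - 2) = -16*o^4 - 4*o^3 + 4*o^2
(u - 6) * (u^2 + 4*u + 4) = u^3 - 2*u^2 - 20*u - 24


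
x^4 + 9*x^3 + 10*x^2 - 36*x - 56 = (x - 2)*(x + 2)^2*(x + 7)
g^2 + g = g*(g + 1)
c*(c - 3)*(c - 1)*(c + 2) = c^4 - 2*c^3 - 5*c^2 + 6*c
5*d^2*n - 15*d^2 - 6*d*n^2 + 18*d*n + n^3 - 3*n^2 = (-5*d + n)*(-d + n)*(n - 3)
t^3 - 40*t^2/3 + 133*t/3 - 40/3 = (t - 8)*(t - 5)*(t - 1/3)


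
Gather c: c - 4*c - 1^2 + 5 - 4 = -3*c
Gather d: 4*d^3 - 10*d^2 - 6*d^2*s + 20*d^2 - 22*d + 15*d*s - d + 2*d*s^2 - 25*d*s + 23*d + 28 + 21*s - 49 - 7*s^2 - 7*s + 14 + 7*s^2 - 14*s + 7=4*d^3 + d^2*(10 - 6*s) + d*(2*s^2 - 10*s)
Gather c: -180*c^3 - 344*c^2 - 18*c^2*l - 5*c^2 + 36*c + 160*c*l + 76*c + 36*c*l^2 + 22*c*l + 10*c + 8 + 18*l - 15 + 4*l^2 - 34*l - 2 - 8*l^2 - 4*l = -180*c^3 + c^2*(-18*l - 349) + c*(36*l^2 + 182*l + 122) - 4*l^2 - 20*l - 9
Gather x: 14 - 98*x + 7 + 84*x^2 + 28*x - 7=84*x^2 - 70*x + 14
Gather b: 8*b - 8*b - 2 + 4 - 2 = 0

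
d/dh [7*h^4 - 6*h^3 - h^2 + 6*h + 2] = 28*h^3 - 18*h^2 - 2*h + 6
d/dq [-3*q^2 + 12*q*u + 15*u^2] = -6*q + 12*u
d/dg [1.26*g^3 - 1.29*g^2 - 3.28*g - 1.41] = 3.78*g^2 - 2.58*g - 3.28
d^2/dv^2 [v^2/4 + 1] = 1/2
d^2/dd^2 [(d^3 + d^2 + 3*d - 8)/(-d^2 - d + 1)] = 8*(-d^3 + 6*d^2 + 3*d + 3)/(d^6 + 3*d^5 - 5*d^3 + 3*d - 1)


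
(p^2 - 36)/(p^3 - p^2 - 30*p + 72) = (p - 6)/(p^2 - 7*p + 12)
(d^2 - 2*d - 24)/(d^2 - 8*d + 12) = (d + 4)/(d - 2)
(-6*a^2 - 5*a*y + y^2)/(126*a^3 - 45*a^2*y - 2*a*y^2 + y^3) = (a + y)/(-21*a^2 + 4*a*y + y^2)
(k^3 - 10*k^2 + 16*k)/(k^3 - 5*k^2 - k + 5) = k*(k^2 - 10*k + 16)/(k^3 - 5*k^2 - k + 5)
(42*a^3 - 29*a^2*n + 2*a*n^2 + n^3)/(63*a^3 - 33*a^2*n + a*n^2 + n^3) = (2*a - n)/(3*a - n)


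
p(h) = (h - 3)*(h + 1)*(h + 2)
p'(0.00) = -7.00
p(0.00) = -6.00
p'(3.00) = 20.00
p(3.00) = 0.00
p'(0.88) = -4.68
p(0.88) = -11.48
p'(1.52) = -0.07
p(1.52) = -13.13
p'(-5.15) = 72.57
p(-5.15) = -106.54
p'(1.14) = -3.10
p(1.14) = -12.50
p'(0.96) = -4.24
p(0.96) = -11.84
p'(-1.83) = 3.05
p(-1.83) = 0.68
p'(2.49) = 11.60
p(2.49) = -7.99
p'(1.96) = 4.52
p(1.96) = -12.19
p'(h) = (h - 3)*(h + 1) + (h - 3)*(h + 2) + (h + 1)*(h + 2) = 3*h^2 - 7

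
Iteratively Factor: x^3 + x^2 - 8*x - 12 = (x + 2)*(x^2 - x - 6) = (x - 3)*(x + 2)*(x + 2)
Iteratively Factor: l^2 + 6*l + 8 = (l + 4)*(l + 2)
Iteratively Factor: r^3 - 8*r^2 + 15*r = (r - 3)*(r^2 - 5*r) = r*(r - 3)*(r - 5)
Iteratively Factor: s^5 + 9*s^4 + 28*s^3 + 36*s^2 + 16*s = (s + 2)*(s^4 + 7*s^3 + 14*s^2 + 8*s) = (s + 2)*(s + 4)*(s^3 + 3*s^2 + 2*s) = s*(s + 2)*(s + 4)*(s^2 + 3*s + 2) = s*(s + 1)*(s + 2)*(s + 4)*(s + 2)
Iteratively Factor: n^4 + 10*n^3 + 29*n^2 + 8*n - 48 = (n + 3)*(n^3 + 7*n^2 + 8*n - 16) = (n + 3)*(n + 4)*(n^2 + 3*n - 4) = (n - 1)*(n + 3)*(n + 4)*(n + 4)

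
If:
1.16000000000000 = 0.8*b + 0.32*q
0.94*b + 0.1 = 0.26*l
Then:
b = 1.45 - 0.4*q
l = 5.62692307692308 - 1.44615384615385*q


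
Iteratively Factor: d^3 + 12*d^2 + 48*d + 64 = (d + 4)*(d^2 + 8*d + 16) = (d + 4)^2*(d + 4)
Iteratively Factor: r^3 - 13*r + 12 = (r + 4)*(r^2 - 4*r + 3) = (r - 1)*(r + 4)*(r - 3)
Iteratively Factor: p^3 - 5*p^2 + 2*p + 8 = (p + 1)*(p^2 - 6*p + 8) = (p - 4)*(p + 1)*(p - 2)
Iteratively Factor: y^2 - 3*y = (y)*(y - 3)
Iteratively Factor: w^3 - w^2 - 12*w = (w - 4)*(w^2 + 3*w) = (w - 4)*(w + 3)*(w)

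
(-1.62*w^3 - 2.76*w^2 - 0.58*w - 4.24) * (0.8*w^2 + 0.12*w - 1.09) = -1.296*w^5 - 2.4024*w^4 + 0.9706*w^3 - 0.4532*w^2 + 0.1234*w + 4.6216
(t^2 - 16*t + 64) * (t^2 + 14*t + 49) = t^4 - 2*t^3 - 111*t^2 + 112*t + 3136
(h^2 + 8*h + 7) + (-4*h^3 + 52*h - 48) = -4*h^3 + h^2 + 60*h - 41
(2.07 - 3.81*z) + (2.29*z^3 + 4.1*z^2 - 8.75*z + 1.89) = 2.29*z^3 + 4.1*z^2 - 12.56*z + 3.96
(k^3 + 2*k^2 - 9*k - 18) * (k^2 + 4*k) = k^5 + 6*k^4 - k^3 - 54*k^2 - 72*k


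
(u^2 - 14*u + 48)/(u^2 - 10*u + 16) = (u - 6)/(u - 2)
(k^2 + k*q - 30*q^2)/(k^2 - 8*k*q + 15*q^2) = (-k - 6*q)/(-k + 3*q)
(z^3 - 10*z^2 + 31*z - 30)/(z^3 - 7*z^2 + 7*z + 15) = (z - 2)/(z + 1)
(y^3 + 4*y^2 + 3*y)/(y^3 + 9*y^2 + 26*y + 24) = y*(y + 1)/(y^2 + 6*y + 8)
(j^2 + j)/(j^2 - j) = (j + 1)/(j - 1)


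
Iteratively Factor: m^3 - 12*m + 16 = (m - 2)*(m^2 + 2*m - 8) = (m - 2)*(m + 4)*(m - 2)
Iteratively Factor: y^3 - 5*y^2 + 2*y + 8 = (y - 4)*(y^2 - y - 2) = (y - 4)*(y - 2)*(y + 1)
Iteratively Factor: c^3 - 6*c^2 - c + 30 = (c + 2)*(c^2 - 8*c + 15) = (c - 3)*(c + 2)*(c - 5)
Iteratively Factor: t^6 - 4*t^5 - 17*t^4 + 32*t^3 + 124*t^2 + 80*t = (t + 2)*(t^5 - 6*t^4 - 5*t^3 + 42*t^2 + 40*t) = (t - 4)*(t + 2)*(t^4 - 2*t^3 - 13*t^2 - 10*t) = (t - 5)*(t - 4)*(t + 2)*(t^3 + 3*t^2 + 2*t) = (t - 5)*(t - 4)*(t + 1)*(t + 2)*(t^2 + 2*t) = t*(t - 5)*(t - 4)*(t + 1)*(t + 2)*(t + 2)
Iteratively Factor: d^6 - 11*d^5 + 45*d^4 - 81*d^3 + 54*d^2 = (d - 2)*(d^5 - 9*d^4 + 27*d^3 - 27*d^2) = d*(d - 2)*(d^4 - 9*d^3 + 27*d^2 - 27*d) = d*(d - 3)*(d - 2)*(d^3 - 6*d^2 + 9*d) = d*(d - 3)^2*(d - 2)*(d^2 - 3*d) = d*(d - 3)^3*(d - 2)*(d)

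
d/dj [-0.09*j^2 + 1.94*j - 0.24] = 1.94 - 0.18*j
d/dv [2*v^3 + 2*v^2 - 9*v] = 6*v^2 + 4*v - 9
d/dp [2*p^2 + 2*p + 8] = 4*p + 2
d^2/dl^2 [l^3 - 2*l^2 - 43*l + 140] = 6*l - 4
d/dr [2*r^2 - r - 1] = 4*r - 1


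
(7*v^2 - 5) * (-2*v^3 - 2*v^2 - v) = -14*v^5 - 14*v^4 + 3*v^3 + 10*v^2 + 5*v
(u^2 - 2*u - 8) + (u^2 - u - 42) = 2*u^2 - 3*u - 50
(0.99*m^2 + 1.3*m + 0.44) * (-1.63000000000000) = -1.6137*m^2 - 2.119*m - 0.7172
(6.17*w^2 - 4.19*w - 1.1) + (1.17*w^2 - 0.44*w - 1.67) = 7.34*w^2 - 4.63*w - 2.77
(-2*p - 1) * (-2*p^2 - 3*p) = 4*p^3 + 8*p^2 + 3*p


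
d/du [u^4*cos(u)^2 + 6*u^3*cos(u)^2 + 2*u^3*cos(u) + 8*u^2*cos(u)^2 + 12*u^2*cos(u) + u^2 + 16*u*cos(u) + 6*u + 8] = -u^4*sin(2*u) - 2*u^3*sin(u) - 6*u^3*sin(2*u) + 4*u^3*cos(u)^2 - 12*u^2*sin(u) - 8*u^2*sin(2*u) + 18*u^2*cos(u)^2 + 6*u^2*cos(u) - 16*u*sin(u) + 16*u*cos(u)^2 + 24*u*cos(u) + 2*u + 16*cos(u) + 6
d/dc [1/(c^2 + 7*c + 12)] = (-2*c - 7)/(c^2 + 7*c + 12)^2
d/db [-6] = 0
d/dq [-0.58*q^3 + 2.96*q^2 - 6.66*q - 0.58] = -1.74*q^2 + 5.92*q - 6.66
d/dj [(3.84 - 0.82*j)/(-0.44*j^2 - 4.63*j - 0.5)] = (-0.3608*j^2 + 3.3792*j + 18.1892)/(0.1936*j^4 + 4.0744*j^3 + 21.8769*j^2 + 4.63*j + 0.25)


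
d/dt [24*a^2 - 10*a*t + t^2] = -10*a + 2*t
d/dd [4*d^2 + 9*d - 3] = 8*d + 9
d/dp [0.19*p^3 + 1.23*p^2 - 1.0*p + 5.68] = 0.57*p^2 + 2.46*p - 1.0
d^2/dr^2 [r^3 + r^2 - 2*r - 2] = 6*r + 2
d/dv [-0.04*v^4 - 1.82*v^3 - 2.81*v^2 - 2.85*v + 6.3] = -0.16*v^3 - 5.46*v^2 - 5.62*v - 2.85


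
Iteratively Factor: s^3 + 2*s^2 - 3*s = (s)*(s^2 + 2*s - 3) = s*(s + 3)*(s - 1)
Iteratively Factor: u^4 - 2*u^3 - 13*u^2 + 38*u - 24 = (u - 3)*(u^3 + u^2 - 10*u + 8) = (u - 3)*(u - 1)*(u^2 + 2*u - 8) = (u - 3)*(u - 2)*(u - 1)*(u + 4)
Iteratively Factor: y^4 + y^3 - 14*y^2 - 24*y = (y)*(y^3 + y^2 - 14*y - 24) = y*(y + 3)*(y^2 - 2*y - 8) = y*(y - 4)*(y + 3)*(y + 2)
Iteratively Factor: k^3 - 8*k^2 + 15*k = (k - 5)*(k^2 - 3*k) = (k - 5)*(k - 3)*(k)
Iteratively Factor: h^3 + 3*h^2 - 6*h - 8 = (h + 4)*(h^2 - h - 2) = (h - 2)*(h + 4)*(h + 1)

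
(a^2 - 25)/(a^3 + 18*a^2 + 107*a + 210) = (a - 5)/(a^2 + 13*a + 42)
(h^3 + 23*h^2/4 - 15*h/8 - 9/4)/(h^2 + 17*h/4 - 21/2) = (8*h^2 - 2*h - 3)/(2*(4*h - 7))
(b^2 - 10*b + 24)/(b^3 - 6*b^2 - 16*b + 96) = 1/(b + 4)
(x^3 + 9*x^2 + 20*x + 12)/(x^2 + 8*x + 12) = x + 1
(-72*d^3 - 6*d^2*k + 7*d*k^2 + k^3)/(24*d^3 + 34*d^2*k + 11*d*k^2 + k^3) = (-3*d + k)/(d + k)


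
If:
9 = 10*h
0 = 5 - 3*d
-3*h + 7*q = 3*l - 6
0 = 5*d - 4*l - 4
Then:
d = 5/3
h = 9/10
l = 13/12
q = -1/140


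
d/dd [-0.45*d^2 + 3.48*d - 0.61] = 3.48 - 0.9*d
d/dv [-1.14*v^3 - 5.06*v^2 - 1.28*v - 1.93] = -3.42*v^2 - 10.12*v - 1.28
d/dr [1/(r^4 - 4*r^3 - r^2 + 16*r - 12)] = 2*(-2*r^3 + 6*r^2 + r - 8)/(-r^4 + 4*r^3 + r^2 - 16*r + 12)^2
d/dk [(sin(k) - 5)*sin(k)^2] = (3*sin(k) - 10)*sin(k)*cos(k)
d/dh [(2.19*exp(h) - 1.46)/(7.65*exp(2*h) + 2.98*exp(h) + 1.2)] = (-16.7535*exp(2*h) + 22.338*exp(h) + 6.9788)*exp(h)/(58.5225*exp(4*h) + 45.594*exp(3*h) + 27.2404*exp(2*h) + 7.152*exp(h) + 1.44)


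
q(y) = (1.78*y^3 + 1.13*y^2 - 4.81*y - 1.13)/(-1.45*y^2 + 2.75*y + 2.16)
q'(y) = (2.9*y - 2.75)*(1.78*y^3 + 1.13*y^2 - 4.81*y - 1.13)/(-1.45*y^2 + 2.75*y + 2.16)^2 + (5.34*y^2 + 2.26*y - 4.81)/(-1.45*y^2 + 2.75*y + 2.16) = (-2.581*y^4 + 9.79*y^3 + 7.6674*y^2 + 1.6046*y - 7.2821)/(2.1025*y^4 - 7.975*y^3 + 1.2985*y^2 + 11.88*y + 4.6656)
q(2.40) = 45.20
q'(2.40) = 543.29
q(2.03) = 4.90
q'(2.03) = 21.02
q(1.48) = -0.00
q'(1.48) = 3.35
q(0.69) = -0.99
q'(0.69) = 0.01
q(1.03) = -0.85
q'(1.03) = 0.86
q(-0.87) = -2.06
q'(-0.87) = -6.11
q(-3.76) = 2.15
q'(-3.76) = -1.14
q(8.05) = -13.81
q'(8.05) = -1.08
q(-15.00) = 15.55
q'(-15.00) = -1.21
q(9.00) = -14.85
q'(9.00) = -1.12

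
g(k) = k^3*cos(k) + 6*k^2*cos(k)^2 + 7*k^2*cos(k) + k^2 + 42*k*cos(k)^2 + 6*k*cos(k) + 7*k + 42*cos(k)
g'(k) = -k^3*sin(k) - 12*k^2*sin(k)*cos(k) - 7*k^2*sin(k) + 3*k^2*cos(k) - 84*k*sin(k)*cos(k) - 6*k*sin(k) + 12*k*cos(k)^2 + 14*k*cos(k) + 2*k - 42*sin(k) + 42*cos(k)^2 + 6*cos(k) + 7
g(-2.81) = -129.98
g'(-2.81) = 80.35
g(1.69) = 6.78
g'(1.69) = -48.89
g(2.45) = 18.20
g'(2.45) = 73.49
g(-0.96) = 6.74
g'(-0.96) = 13.98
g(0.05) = 44.73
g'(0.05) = 53.97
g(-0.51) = 17.02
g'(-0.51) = 35.91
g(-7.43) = -4.39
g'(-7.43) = 2.35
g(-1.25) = 2.24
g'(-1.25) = 20.49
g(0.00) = 42.00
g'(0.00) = 55.00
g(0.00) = 42.00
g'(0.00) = 55.00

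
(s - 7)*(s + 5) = s^2 - 2*s - 35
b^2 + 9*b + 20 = (b + 4)*(b + 5)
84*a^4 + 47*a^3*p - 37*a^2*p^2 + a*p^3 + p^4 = (-4*a + p)*(-3*a + p)*(a + p)*(7*a + p)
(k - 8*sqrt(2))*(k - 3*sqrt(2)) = k^2 - 11*sqrt(2)*k + 48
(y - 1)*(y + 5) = y^2 + 4*y - 5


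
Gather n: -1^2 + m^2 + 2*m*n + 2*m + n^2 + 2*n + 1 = m^2 + 2*m + n^2 + n*(2*m + 2)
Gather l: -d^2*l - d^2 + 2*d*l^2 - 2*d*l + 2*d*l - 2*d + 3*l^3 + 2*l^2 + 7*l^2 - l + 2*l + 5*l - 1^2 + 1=-d^2 - 2*d + 3*l^3 + l^2*(2*d + 9) + l*(6 - d^2)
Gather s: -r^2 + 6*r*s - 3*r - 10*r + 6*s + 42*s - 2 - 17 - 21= -r^2 - 13*r + s*(6*r + 48) - 40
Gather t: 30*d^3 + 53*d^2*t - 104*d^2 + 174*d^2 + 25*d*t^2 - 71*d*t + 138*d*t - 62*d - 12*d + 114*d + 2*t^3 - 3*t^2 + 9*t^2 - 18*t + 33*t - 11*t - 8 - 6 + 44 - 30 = 30*d^3 + 70*d^2 + 40*d + 2*t^3 + t^2*(25*d + 6) + t*(53*d^2 + 67*d + 4)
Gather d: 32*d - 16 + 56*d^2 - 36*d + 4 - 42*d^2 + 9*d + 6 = 14*d^2 + 5*d - 6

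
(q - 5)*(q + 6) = q^2 + q - 30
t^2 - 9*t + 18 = (t - 6)*(t - 3)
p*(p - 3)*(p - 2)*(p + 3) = p^4 - 2*p^3 - 9*p^2 + 18*p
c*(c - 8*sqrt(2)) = c^2 - 8*sqrt(2)*c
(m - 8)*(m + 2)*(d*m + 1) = d*m^3 - 6*d*m^2 - 16*d*m + m^2 - 6*m - 16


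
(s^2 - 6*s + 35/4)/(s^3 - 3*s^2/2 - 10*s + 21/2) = (s - 5/2)/(s^2 + 2*s - 3)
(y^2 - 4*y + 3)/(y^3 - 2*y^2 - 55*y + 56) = (y - 3)/(y^2 - y - 56)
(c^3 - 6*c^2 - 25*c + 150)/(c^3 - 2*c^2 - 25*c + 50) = (c - 6)/(c - 2)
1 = 1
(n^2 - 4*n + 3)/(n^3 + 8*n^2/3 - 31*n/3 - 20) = 3*(n - 1)/(3*n^2 + 17*n + 20)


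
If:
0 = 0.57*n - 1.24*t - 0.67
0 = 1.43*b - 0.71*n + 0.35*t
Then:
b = 0.835357624831309*t + 0.583609373083057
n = 2.17543859649123*t + 1.17543859649123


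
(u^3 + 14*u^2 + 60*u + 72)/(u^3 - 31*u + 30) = (u^2 + 8*u + 12)/(u^2 - 6*u + 5)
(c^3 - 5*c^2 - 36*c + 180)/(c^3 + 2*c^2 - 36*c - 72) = (c - 5)/(c + 2)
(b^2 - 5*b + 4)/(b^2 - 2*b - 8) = (b - 1)/(b + 2)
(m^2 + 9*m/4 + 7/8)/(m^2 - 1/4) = (4*m + 7)/(2*(2*m - 1))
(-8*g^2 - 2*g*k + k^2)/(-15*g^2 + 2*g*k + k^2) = (-8*g^2 - 2*g*k + k^2)/(-15*g^2 + 2*g*k + k^2)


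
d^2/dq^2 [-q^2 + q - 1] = -2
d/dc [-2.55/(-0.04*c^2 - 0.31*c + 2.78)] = (-0.204*c - 0.7905)/(0.04*c^2 + 0.31*c - 2.78)^2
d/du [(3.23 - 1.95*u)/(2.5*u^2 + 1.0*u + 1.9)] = (4.875*u^2 - 16.15*u - 6.935)/(6.25*u^4 + 5.0*u^3 + 10.5*u^2 + 3.8*u + 3.61)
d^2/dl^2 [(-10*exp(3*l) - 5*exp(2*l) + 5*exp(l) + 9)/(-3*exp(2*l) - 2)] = (90*exp(6*l) + 75*exp(4*l) - 444*exp(3*l) + 540*exp(2*l) + 296*exp(l) - 20)*exp(l)/(27*exp(6*l) + 54*exp(4*l) + 36*exp(2*l) + 8)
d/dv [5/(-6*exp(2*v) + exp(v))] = 5*(12*exp(v) - 1)*exp(-v)/(6*exp(v) - 1)^2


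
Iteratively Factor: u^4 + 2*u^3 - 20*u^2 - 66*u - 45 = (u + 3)*(u^3 - u^2 - 17*u - 15) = (u - 5)*(u + 3)*(u^2 + 4*u + 3) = (u - 5)*(u + 3)^2*(u + 1)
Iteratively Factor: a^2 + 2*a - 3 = (a - 1)*(a + 3)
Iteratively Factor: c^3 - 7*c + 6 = (c - 1)*(c^2 + c - 6) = (c - 2)*(c - 1)*(c + 3)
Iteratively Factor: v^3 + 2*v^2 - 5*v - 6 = (v + 1)*(v^2 + v - 6) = (v - 2)*(v + 1)*(v + 3)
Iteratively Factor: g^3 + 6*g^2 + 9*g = (g + 3)*(g^2 + 3*g) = (g + 3)^2*(g)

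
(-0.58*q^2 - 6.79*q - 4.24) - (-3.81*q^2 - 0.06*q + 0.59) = 3.23*q^2 - 6.73*q - 4.83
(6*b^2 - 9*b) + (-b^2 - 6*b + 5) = 5*b^2 - 15*b + 5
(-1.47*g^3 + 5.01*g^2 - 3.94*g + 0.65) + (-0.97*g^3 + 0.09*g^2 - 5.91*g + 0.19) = -2.44*g^3 + 5.1*g^2 - 9.85*g + 0.84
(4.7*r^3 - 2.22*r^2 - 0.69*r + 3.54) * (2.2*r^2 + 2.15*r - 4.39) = 10.34*r^5 + 5.221*r^4 - 26.924*r^3 + 16.0503*r^2 + 10.6401*r - 15.5406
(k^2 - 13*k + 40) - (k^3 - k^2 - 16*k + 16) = -k^3 + 2*k^2 + 3*k + 24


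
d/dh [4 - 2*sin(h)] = -2*cos(h)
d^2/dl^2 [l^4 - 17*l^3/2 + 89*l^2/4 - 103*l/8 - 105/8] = 12*l^2 - 51*l + 89/2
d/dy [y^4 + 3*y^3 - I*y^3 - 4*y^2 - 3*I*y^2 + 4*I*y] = 4*y^3 + y^2*(9 - 3*I) + y*(-8 - 6*I) + 4*I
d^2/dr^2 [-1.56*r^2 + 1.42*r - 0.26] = -3.12000000000000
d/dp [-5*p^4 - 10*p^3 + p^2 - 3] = 2*p*(-10*p^2 - 15*p + 1)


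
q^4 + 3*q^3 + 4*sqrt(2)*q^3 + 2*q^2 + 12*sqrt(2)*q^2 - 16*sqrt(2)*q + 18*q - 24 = (q - 1)*(q + 4)*(q + sqrt(2))*(q + 3*sqrt(2))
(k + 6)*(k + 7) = k^2 + 13*k + 42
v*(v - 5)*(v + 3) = v^3 - 2*v^2 - 15*v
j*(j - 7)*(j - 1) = j^3 - 8*j^2 + 7*j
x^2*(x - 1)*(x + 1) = x^4 - x^2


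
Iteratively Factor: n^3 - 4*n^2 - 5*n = (n)*(n^2 - 4*n - 5) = n*(n - 5)*(n + 1)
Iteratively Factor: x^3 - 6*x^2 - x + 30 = (x + 2)*(x^2 - 8*x + 15) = (x - 3)*(x + 2)*(x - 5)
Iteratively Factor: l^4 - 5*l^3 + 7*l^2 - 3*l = (l - 1)*(l^3 - 4*l^2 + 3*l) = (l - 1)^2*(l^2 - 3*l) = (l - 3)*(l - 1)^2*(l)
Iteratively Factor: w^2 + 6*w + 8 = (w + 4)*(w + 2)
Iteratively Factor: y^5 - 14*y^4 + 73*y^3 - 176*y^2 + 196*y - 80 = (y - 1)*(y^4 - 13*y^3 + 60*y^2 - 116*y + 80) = (y - 4)*(y - 1)*(y^3 - 9*y^2 + 24*y - 20) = (y - 4)*(y - 2)*(y - 1)*(y^2 - 7*y + 10) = (y - 5)*(y - 4)*(y - 2)*(y - 1)*(y - 2)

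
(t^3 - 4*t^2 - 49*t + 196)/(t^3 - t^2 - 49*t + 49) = (t - 4)/(t - 1)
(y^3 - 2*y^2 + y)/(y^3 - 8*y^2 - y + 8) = y*(y - 1)/(y^2 - 7*y - 8)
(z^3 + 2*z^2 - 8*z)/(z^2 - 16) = z*(z - 2)/(z - 4)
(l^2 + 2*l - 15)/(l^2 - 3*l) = (l + 5)/l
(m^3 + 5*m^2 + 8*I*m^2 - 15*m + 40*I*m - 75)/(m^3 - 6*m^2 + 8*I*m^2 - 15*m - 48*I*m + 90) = (m + 5)/(m - 6)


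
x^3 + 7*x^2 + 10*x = x*(x + 2)*(x + 5)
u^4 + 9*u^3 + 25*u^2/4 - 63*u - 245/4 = (u - 5/2)*(u + 1)*(u + 7/2)*(u + 7)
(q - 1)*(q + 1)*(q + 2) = q^3 + 2*q^2 - q - 2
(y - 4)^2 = y^2 - 8*y + 16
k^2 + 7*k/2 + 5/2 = (k + 1)*(k + 5/2)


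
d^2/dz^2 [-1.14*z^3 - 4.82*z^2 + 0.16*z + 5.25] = -6.84*z - 9.64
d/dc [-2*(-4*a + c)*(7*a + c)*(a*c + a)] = 2*a*(28*a^2 - 6*a*c - 3*a - 3*c^2 - 2*c)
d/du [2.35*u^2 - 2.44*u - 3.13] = 4.7*u - 2.44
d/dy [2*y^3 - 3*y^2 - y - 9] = 6*y^2 - 6*y - 1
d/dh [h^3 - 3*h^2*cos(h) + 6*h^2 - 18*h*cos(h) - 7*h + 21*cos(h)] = 3*h^2*sin(h) + 3*h^2 + 18*h*sin(h) - 6*h*cos(h) + 12*h - 21*sin(h) - 18*cos(h) - 7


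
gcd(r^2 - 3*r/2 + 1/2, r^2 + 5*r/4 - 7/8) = r - 1/2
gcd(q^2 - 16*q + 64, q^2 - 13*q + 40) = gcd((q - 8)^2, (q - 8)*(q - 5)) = q - 8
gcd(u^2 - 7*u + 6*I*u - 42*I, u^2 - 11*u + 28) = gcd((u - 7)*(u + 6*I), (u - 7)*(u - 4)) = u - 7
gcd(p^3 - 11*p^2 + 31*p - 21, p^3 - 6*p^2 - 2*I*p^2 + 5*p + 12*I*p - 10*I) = p - 1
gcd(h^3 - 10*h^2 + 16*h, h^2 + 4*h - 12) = h - 2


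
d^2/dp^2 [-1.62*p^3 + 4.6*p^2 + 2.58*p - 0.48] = 9.2 - 9.72*p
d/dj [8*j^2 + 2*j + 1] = 16*j + 2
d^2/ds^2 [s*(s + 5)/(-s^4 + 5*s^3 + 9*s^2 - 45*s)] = 2*(-3*s^5 - 15*s^4 + 166*s^3 + 30*s^2 - 675*s - 1935)/(s^9 - 15*s^8 + 48*s^7 + 280*s^6 - 1782*s^5 - 270*s^4 + 17496*s^3 - 19440*s^2 - 54675*s + 91125)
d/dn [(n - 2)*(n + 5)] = 2*n + 3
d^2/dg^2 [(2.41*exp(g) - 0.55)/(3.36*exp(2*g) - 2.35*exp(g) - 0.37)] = (27.207936*exp(4*g) - 5.80776*exp(3*g) + 31.005072*exp(2*g) - 7.86791*exp(g) + 0.808154)*exp(g)/(37.933056*exp(6*g) - 79.59168*exp(5*g) + 43.135344*exp(4*g) + 4.551245*exp(3*g) - 4.750023*exp(2*g) - 0.965145*exp(g) - 0.050653)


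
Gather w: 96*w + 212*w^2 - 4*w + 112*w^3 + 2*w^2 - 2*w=112*w^3 + 214*w^2 + 90*w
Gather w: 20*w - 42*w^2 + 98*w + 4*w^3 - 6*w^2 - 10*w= 4*w^3 - 48*w^2 + 108*w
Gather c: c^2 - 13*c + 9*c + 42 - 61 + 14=c^2 - 4*c - 5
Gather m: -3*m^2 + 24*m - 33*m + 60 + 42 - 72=-3*m^2 - 9*m + 30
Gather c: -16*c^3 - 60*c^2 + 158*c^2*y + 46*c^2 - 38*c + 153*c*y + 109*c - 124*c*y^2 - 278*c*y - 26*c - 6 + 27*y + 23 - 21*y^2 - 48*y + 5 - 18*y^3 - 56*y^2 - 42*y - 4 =-16*c^3 + c^2*(158*y - 14) + c*(-124*y^2 - 125*y + 45) - 18*y^3 - 77*y^2 - 63*y + 18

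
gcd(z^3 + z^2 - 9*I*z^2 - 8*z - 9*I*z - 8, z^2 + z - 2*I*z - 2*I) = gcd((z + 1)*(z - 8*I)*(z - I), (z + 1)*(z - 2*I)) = z + 1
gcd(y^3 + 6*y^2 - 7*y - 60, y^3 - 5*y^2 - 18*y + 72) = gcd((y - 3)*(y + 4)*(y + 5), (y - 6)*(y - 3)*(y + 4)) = y^2 + y - 12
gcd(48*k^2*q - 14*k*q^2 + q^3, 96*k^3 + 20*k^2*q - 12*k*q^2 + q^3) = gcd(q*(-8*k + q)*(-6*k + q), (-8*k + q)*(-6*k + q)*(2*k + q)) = 48*k^2 - 14*k*q + q^2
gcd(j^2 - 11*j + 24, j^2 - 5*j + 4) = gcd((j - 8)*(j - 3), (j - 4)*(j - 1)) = 1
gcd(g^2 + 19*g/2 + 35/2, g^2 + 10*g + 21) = g + 7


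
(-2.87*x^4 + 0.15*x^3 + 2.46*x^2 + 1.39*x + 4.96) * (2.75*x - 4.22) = -7.8925*x^5 + 12.5239*x^4 + 6.132*x^3 - 6.5587*x^2 + 7.7742*x - 20.9312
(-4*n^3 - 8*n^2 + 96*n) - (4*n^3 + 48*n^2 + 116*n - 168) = -8*n^3 - 56*n^2 - 20*n + 168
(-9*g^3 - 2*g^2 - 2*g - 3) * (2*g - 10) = -18*g^4 + 86*g^3 + 16*g^2 + 14*g + 30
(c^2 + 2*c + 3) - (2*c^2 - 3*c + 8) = -c^2 + 5*c - 5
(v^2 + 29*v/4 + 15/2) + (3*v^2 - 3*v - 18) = 4*v^2 + 17*v/4 - 21/2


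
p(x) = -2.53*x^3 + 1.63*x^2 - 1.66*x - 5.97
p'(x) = -7.59*x^2 + 3.26*x - 1.66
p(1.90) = -20.59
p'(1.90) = -22.87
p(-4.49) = 263.36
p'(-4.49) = -169.31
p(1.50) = -13.33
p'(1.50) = -13.85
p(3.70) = -117.95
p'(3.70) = -93.51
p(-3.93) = 179.30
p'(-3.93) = -131.70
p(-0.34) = -5.12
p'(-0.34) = -3.65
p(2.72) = -49.34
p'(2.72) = -48.95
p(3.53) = -102.81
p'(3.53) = -84.73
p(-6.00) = 609.15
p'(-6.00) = -294.46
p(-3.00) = 81.99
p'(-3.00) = -79.75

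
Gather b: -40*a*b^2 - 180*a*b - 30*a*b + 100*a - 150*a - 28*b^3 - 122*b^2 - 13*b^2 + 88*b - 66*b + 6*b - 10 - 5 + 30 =-50*a - 28*b^3 + b^2*(-40*a - 135) + b*(28 - 210*a) + 15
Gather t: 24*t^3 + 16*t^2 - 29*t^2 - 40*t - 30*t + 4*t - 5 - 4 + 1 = 24*t^3 - 13*t^2 - 66*t - 8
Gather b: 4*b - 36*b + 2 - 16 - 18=-32*b - 32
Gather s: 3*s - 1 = 3*s - 1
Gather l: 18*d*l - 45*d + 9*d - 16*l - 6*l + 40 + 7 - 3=-36*d + l*(18*d - 22) + 44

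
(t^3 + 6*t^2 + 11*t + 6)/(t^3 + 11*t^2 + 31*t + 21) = (t + 2)/(t + 7)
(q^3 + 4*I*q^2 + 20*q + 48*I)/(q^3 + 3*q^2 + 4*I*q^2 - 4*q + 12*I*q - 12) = (q^2 + 2*I*q + 24)/(q^2 + q*(3 + 2*I) + 6*I)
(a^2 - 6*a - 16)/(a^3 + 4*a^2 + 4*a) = (a - 8)/(a*(a + 2))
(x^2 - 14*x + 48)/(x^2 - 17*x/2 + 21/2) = 2*(x^2 - 14*x + 48)/(2*x^2 - 17*x + 21)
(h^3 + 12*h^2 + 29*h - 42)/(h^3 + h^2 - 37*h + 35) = (h + 6)/(h - 5)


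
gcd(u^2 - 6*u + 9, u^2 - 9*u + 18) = u - 3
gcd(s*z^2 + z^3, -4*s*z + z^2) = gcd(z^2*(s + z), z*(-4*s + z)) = z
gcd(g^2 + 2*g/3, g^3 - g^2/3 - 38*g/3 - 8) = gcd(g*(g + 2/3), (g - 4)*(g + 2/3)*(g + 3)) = g + 2/3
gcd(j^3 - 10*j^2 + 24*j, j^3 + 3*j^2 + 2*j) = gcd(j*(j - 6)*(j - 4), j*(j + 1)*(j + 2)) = j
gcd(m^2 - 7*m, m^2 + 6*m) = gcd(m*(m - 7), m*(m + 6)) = m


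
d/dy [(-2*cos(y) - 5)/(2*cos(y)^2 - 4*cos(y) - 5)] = 2*(-10*cos(y) - cos(2*y) + 4)*sin(y)/(4*cos(y) - cos(2*y) + 4)^2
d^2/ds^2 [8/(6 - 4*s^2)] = 48*(-2*s^2 - 1)/(2*s^2 - 3)^3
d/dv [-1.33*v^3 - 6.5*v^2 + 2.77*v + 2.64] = -3.99*v^2 - 13.0*v + 2.77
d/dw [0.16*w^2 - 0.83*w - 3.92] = 0.32*w - 0.83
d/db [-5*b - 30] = -5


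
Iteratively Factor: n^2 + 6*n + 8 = (n + 4)*(n + 2)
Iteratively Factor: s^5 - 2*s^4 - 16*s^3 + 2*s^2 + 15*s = (s - 5)*(s^4 + 3*s^3 - s^2 - 3*s) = (s - 5)*(s + 1)*(s^3 + 2*s^2 - 3*s) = (s - 5)*(s - 1)*(s + 1)*(s^2 + 3*s) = (s - 5)*(s - 1)*(s + 1)*(s + 3)*(s)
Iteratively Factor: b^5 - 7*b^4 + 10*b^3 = (b - 2)*(b^4 - 5*b^3) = b*(b - 2)*(b^3 - 5*b^2) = b*(b - 5)*(b - 2)*(b^2) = b^2*(b - 5)*(b - 2)*(b)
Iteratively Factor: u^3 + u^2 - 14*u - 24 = (u + 2)*(u^2 - u - 12) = (u - 4)*(u + 2)*(u + 3)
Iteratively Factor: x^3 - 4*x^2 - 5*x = (x - 5)*(x^2 + x) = (x - 5)*(x + 1)*(x)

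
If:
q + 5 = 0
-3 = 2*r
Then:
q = -5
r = -3/2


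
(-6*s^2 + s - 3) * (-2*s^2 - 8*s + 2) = 12*s^4 + 46*s^3 - 14*s^2 + 26*s - 6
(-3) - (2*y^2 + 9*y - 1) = -2*y^2 - 9*y - 2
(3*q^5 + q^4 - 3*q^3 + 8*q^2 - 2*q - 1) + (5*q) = 3*q^5 + q^4 - 3*q^3 + 8*q^2 + 3*q - 1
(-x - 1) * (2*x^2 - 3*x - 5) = -2*x^3 + x^2 + 8*x + 5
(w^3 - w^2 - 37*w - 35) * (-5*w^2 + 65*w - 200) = -5*w^5 + 70*w^4 - 80*w^3 - 2030*w^2 + 5125*w + 7000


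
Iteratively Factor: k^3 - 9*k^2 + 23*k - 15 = (k - 3)*(k^2 - 6*k + 5) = (k - 5)*(k - 3)*(k - 1)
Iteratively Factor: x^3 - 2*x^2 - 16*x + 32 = (x - 4)*(x^2 + 2*x - 8) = (x - 4)*(x + 4)*(x - 2)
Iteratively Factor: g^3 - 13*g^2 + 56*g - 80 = (g - 5)*(g^2 - 8*g + 16) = (g - 5)*(g - 4)*(g - 4)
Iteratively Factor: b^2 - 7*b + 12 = (b - 4)*(b - 3)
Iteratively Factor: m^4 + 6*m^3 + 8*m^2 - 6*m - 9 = (m + 3)*(m^3 + 3*m^2 - m - 3) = (m + 3)^2*(m^2 - 1) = (m + 1)*(m + 3)^2*(m - 1)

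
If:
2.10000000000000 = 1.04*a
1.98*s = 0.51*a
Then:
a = 2.02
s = 0.52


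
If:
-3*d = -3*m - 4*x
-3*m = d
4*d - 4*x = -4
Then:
No Solution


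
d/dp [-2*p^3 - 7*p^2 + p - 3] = -6*p^2 - 14*p + 1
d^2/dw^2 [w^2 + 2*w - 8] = 2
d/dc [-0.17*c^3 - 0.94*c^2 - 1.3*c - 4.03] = -0.51*c^2 - 1.88*c - 1.3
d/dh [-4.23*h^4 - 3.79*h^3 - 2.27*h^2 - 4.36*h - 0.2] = -16.92*h^3 - 11.37*h^2 - 4.54*h - 4.36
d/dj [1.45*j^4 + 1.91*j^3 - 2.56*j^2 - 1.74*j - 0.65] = 5.8*j^3 + 5.73*j^2 - 5.12*j - 1.74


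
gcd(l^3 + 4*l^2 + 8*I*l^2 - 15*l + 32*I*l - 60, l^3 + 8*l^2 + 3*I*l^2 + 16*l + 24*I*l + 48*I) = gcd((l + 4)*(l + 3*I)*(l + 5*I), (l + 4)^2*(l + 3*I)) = l^2 + l*(4 + 3*I) + 12*I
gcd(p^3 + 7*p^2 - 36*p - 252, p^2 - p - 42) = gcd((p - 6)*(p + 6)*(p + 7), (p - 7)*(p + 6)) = p + 6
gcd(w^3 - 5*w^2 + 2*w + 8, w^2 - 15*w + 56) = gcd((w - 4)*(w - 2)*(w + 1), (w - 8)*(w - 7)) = 1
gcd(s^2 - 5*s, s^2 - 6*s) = s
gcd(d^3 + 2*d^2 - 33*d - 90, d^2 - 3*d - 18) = d^2 - 3*d - 18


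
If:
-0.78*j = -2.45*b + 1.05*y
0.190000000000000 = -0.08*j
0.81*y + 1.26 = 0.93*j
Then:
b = -2.59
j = -2.38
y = -4.28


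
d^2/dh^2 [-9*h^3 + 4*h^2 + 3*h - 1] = 8 - 54*h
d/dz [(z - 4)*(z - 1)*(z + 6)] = 3*z^2 + 2*z - 26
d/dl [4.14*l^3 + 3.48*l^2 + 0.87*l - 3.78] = 12.42*l^2 + 6.96*l + 0.87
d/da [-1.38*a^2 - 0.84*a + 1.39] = -2.76*a - 0.84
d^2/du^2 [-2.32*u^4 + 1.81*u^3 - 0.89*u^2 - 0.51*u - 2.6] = -27.84*u^2 + 10.86*u - 1.78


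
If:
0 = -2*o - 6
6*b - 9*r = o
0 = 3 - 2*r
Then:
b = 7/4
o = -3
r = 3/2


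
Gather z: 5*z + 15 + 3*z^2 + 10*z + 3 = 3*z^2 + 15*z + 18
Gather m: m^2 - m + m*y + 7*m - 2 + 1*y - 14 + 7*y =m^2 + m*(y + 6) + 8*y - 16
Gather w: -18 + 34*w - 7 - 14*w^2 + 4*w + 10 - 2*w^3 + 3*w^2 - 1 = -2*w^3 - 11*w^2 + 38*w - 16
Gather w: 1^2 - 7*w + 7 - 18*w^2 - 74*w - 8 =-18*w^2 - 81*w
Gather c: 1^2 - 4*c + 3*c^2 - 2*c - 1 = 3*c^2 - 6*c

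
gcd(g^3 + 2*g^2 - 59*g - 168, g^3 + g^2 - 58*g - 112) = g^2 - g - 56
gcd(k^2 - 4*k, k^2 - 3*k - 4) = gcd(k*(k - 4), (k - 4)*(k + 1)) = k - 4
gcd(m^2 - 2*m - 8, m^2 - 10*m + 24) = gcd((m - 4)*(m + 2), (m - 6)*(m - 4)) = m - 4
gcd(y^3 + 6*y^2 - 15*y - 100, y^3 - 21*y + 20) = y^2 + y - 20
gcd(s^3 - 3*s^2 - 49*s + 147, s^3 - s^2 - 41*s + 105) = s^2 + 4*s - 21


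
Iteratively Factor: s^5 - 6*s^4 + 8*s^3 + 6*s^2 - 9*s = (s)*(s^4 - 6*s^3 + 8*s^2 + 6*s - 9) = s*(s - 1)*(s^3 - 5*s^2 + 3*s + 9) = s*(s - 3)*(s - 1)*(s^2 - 2*s - 3) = s*(s - 3)*(s - 1)*(s + 1)*(s - 3)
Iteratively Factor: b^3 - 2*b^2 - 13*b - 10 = (b + 1)*(b^2 - 3*b - 10) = (b - 5)*(b + 1)*(b + 2)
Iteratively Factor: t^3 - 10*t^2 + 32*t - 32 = (t - 4)*(t^2 - 6*t + 8) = (t - 4)*(t - 2)*(t - 4)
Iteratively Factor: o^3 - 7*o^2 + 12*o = (o - 4)*(o^2 - 3*o) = (o - 4)*(o - 3)*(o)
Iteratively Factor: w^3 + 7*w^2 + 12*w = (w)*(w^2 + 7*w + 12) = w*(w + 3)*(w + 4)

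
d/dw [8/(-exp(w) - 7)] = 8*exp(w)/(exp(w) + 7)^2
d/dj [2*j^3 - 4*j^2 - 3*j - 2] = 6*j^2 - 8*j - 3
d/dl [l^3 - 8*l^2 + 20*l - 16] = 3*l^2 - 16*l + 20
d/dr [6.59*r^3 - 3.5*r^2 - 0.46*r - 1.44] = 19.77*r^2 - 7.0*r - 0.46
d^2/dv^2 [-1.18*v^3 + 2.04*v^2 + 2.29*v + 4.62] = 4.08 - 7.08*v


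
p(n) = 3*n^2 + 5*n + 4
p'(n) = 6*n + 5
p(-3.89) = 29.95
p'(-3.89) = -18.34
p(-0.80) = 1.92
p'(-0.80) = 0.20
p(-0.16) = 3.28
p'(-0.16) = 4.04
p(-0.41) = 2.45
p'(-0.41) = 2.54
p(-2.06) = 6.43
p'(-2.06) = -7.36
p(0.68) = 8.79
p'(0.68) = 9.08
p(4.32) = 81.59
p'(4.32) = 30.92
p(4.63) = 91.46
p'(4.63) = 32.78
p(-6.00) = 82.00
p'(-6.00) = -31.00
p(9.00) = 292.00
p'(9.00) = 59.00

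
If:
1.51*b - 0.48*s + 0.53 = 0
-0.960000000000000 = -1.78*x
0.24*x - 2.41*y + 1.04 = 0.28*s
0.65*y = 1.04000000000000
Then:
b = -3.40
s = -9.59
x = 0.54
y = 1.60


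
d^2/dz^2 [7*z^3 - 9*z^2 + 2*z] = 42*z - 18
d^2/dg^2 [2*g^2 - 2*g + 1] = 4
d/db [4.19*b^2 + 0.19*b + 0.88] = 8.38*b + 0.19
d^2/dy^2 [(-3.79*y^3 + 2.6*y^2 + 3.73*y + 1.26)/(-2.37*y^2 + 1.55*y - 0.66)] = (2.8421709430404e-14*y^4 - 54.64996*y^3 - 41.325264*y^2 + 72.684*y - 12.009216)/(13.312053*y^6 - 26.118585*y^5 + 28.203237*y^4 - 18.270935*y^3 + 7.854066*y^2 - 2.02554*y + 0.287496)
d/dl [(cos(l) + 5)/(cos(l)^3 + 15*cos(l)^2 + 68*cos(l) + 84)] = (303*cos(l)/2 + 15*cos(2*l) + cos(3*l)/2 + 271)*sin(l)/(cos(l)^3 + 15*cos(l)^2 + 68*cos(l) + 84)^2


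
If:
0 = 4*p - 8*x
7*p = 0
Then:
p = 0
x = 0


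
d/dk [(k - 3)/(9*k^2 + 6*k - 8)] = (-9*k^2 + 54*k + 10)/(81*k^4 + 108*k^3 - 108*k^2 - 96*k + 64)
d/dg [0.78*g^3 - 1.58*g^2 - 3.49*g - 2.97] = 2.34*g^2 - 3.16*g - 3.49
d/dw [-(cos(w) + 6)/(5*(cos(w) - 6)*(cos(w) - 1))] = (sin(w)^2 - 12*cos(w) + 47)*sin(w)/(5*(cos(w) - 6)^2*(cos(w) - 1)^2)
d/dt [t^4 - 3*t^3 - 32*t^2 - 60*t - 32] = 4*t^3 - 9*t^2 - 64*t - 60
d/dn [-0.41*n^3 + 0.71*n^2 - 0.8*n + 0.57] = -1.23*n^2 + 1.42*n - 0.8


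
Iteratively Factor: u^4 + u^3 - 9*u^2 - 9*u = (u - 3)*(u^3 + 4*u^2 + 3*u) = u*(u - 3)*(u^2 + 4*u + 3) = u*(u - 3)*(u + 3)*(u + 1)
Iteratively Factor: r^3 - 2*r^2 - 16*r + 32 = (r - 2)*(r^2 - 16) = (r - 4)*(r - 2)*(r + 4)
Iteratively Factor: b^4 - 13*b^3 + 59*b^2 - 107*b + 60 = (b - 3)*(b^3 - 10*b^2 + 29*b - 20) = (b - 5)*(b - 3)*(b^2 - 5*b + 4) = (b - 5)*(b - 3)*(b - 1)*(b - 4)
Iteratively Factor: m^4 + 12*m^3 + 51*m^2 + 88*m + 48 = (m + 1)*(m^3 + 11*m^2 + 40*m + 48) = (m + 1)*(m + 4)*(m^2 + 7*m + 12) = (m + 1)*(m + 3)*(m + 4)*(m + 4)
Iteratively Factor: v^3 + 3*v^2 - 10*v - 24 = (v + 2)*(v^2 + v - 12) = (v - 3)*(v + 2)*(v + 4)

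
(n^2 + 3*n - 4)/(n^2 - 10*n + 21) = (n^2 + 3*n - 4)/(n^2 - 10*n + 21)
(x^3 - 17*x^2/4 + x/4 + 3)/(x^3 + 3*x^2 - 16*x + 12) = (x^2 - 13*x/4 - 3)/(x^2 + 4*x - 12)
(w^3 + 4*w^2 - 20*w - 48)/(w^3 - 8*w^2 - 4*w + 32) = (w^2 + 2*w - 24)/(w^2 - 10*w + 16)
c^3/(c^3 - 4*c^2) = c/(c - 4)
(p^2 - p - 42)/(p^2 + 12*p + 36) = (p - 7)/(p + 6)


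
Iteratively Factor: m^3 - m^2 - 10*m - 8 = (m + 1)*(m^2 - 2*m - 8) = (m + 1)*(m + 2)*(m - 4)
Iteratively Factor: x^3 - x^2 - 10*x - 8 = (x - 4)*(x^2 + 3*x + 2) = (x - 4)*(x + 2)*(x + 1)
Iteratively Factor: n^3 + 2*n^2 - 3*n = (n - 1)*(n^2 + 3*n) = (n - 1)*(n + 3)*(n)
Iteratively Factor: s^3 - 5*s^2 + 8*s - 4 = (s - 2)*(s^2 - 3*s + 2) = (s - 2)*(s - 1)*(s - 2)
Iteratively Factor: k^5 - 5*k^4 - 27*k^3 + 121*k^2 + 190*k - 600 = (k + 3)*(k^4 - 8*k^3 - 3*k^2 + 130*k - 200) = (k - 5)*(k + 3)*(k^3 - 3*k^2 - 18*k + 40) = (k - 5)*(k - 2)*(k + 3)*(k^2 - k - 20) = (k - 5)^2*(k - 2)*(k + 3)*(k + 4)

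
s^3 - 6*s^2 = s^2*(s - 6)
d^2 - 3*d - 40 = (d - 8)*(d + 5)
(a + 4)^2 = a^2 + 8*a + 16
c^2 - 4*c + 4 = (c - 2)^2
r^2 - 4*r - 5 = (r - 5)*(r + 1)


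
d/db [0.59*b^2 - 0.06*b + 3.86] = 1.18*b - 0.06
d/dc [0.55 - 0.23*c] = -0.230000000000000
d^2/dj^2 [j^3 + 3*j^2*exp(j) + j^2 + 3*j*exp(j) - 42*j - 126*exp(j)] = 3*j^2*exp(j) + 15*j*exp(j) + 6*j - 114*exp(j) + 2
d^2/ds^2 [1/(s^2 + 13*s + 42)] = 2*(-s^2 - 13*s + (2*s + 13)^2 - 42)/(s^2 + 13*s + 42)^3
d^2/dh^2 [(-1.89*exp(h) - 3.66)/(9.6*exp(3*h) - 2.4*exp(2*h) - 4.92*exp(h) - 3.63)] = (-696.7296*exp(6*h) - 2905.1136*exp(5*h) + 559.63008*exp(4*h) - 572.4864*exp(3*h) - 1178.75088*exp(2*h) + 72.7029000000001*exp(h) + 40.461795)*exp(h)/(884.736*exp(9*h) - 663.552*exp(8*h) - 1194.3936*exp(7*h) - 337.3056*exp(6*h) + 1113.93792*exp(5*h) + 791.70048*exp(4*h) + 3.22099199999997*exp(3*h) - 358.481376*exp(2*h) - 194.491044*exp(h) - 47.832147)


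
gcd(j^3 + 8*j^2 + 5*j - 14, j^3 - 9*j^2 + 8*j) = j - 1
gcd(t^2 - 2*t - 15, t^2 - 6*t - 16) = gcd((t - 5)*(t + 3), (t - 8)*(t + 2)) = 1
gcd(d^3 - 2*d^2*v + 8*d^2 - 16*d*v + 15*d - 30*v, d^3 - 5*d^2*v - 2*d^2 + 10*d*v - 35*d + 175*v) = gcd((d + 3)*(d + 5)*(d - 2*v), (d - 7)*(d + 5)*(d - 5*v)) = d + 5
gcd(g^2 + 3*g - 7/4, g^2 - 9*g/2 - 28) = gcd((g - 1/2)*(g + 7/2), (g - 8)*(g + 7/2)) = g + 7/2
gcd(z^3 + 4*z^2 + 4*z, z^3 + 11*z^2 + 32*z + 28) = z^2 + 4*z + 4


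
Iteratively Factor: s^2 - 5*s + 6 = (s - 3)*(s - 2)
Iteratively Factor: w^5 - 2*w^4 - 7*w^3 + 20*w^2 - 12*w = (w - 2)*(w^4 - 7*w^2 + 6*w) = (w - 2)*(w - 1)*(w^3 + w^2 - 6*w) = (w - 2)^2*(w - 1)*(w^2 + 3*w) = w*(w - 2)^2*(w - 1)*(w + 3)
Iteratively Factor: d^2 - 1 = (d - 1)*(d + 1)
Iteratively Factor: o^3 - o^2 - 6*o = (o + 2)*(o^2 - 3*o) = o*(o + 2)*(o - 3)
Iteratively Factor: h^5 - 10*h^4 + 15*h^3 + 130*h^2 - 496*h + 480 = (h - 2)*(h^4 - 8*h^3 - h^2 + 128*h - 240) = (h - 5)*(h - 2)*(h^3 - 3*h^2 - 16*h + 48) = (h - 5)*(h - 3)*(h - 2)*(h^2 - 16) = (h - 5)*(h - 4)*(h - 3)*(h - 2)*(h + 4)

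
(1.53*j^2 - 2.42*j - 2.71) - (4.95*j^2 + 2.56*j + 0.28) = -3.42*j^2 - 4.98*j - 2.99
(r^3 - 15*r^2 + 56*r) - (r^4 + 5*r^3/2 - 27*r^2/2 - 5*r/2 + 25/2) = -r^4 - 3*r^3/2 - 3*r^2/2 + 117*r/2 - 25/2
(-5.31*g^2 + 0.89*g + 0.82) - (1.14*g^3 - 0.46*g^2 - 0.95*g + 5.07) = -1.14*g^3 - 4.85*g^2 + 1.84*g - 4.25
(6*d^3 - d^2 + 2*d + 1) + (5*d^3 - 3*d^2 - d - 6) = 11*d^3 - 4*d^2 + d - 5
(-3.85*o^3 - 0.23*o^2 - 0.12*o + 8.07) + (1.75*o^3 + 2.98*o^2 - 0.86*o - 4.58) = -2.1*o^3 + 2.75*o^2 - 0.98*o + 3.49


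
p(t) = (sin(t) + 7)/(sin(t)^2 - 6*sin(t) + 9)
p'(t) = (-2*sin(t)*cos(t) + 6*cos(t))*(sin(t) + 7)/(sin(t)^2 - 6*sin(t) + 9)^2 + cos(t)/(sin(t)^2 - 6*sin(t) + 9)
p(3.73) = 0.51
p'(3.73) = -0.30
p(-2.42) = 0.47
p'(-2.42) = -0.25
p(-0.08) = 0.73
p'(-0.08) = 0.58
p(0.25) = 0.96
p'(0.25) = 0.80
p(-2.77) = 0.59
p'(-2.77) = -0.41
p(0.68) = 1.36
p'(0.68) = 1.03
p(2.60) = 1.22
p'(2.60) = -0.98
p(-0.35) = 0.60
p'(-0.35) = 0.42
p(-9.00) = 0.57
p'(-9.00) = -0.38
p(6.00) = 0.62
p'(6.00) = 0.46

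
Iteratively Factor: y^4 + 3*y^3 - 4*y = (y + 2)*(y^3 + y^2 - 2*y) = (y + 2)^2*(y^2 - y) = (y - 1)*(y + 2)^2*(y)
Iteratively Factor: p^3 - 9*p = (p - 3)*(p^2 + 3*p) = p*(p - 3)*(p + 3)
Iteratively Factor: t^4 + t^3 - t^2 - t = (t)*(t^3 + t^2 - t - 1) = t*(t + 1)*(t^2 - 1) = t*(t + 1)^2*(t - 1)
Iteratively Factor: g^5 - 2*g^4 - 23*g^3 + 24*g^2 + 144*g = (g + 3)*(g^4 - 5*g^3 - 8*g^2 + 48*g) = (g + 3)^2*(g^3 - 8*g^2 + 16*g) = (g - 4)*(g + 3)^2*(g^2 - 4*g) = g*(g - 4)*(g + 3)^2*(g - 4)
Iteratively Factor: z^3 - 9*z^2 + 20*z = (z)*(z^2 - 9*z + 20) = z*(z - 4)*(z - 5)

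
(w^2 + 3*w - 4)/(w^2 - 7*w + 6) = (w + 4)/(w - 6)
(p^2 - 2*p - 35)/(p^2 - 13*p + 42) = (p + 5)/(p - 6)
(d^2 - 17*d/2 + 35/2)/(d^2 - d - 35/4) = 2*(d - 5)/(2*d + 5)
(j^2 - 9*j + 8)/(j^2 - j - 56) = (j - 1)/(j + 7)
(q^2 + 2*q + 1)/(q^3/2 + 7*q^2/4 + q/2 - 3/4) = 4*(q + 1)/(2*q^2 + 5*q - 3)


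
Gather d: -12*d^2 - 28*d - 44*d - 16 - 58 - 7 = -12*d^2 - 72*d - 81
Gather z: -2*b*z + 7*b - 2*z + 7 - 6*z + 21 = 7*b + z*(-2*b - 8) + 28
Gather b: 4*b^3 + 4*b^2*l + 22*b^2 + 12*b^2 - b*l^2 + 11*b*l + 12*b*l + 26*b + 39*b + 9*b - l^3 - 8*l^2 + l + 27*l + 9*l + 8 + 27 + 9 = 4*b^3 + b^2*(4*l + 34) + b*(-l^2 + 23*l + 74) - l^3 - 8*l^2 + 37*l + 44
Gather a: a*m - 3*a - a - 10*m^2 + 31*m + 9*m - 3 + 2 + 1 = a*(m - 4) - 10*m^2 + 40*m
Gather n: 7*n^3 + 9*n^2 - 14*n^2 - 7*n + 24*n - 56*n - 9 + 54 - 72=7*n^3 - 5*n^2 - 39*n - 27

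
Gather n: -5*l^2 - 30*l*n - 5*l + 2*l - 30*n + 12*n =-5*l^2 - 3*l + n*(-30*l - 18)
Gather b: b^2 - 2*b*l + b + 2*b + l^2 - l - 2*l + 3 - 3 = b^2 + b*(3 - 2*l) + l^2 - 3*l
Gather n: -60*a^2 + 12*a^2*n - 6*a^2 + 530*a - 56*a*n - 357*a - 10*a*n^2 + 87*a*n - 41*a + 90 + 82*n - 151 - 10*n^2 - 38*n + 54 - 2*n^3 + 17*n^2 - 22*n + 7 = -66*a^2 + 132*a - 2*n^3 + n^2*(7 - 10*a) + n*(12*a^2 + 31*a + 22)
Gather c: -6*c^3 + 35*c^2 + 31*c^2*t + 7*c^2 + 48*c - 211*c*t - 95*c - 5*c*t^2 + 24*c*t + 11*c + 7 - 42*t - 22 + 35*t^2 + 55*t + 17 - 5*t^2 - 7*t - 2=-6*c^3 + c^2*(31*t + 42) + c*(-5*t^2 - 187*t - 36) + 30*t^2 + 6*t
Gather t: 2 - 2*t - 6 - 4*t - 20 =-6*t - 24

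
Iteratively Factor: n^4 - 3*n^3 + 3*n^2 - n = (n - 1)*(n^3 - 2*n^2 + n) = n*(n - 1)*(n^2 - 2*n + 1) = n*(n - 1)^2*(n - 1)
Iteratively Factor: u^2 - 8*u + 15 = (u - 5)*(u - 3)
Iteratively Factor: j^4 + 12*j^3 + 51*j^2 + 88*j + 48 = (j + 4)*(j^3 + 8*j^2 + 19*j + 12) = (j + 3)*(j + 4)*(j^2 + 5*j + 4) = (j + 1)*(j + 3)*(j + 4)*(j + 4)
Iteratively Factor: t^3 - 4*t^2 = (t)*(t^2 - 4*t) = t^2*(t - 4)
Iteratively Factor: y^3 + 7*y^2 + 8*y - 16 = (y + 4)*(y^2 + 3*y - 4) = (y - 1)*(y + 4)*(y + 4)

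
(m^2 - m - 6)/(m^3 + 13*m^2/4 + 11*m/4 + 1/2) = 4*(m - 3)/(4*m^2 + 5*m + 1)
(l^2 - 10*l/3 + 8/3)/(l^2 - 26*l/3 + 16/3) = (3*l^2 - 10*l + 8)/(3*l^2 - 26*l + 16)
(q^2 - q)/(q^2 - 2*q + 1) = q/(q - 1)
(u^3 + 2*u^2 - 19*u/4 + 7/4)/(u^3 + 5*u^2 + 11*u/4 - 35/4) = (2*u - 1)/(2*u + 5)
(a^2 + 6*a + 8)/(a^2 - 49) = (a^2 + 6*a + 8)/(a^2 - 49)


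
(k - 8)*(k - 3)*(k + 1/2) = k^3 - 21*k^2/2 + 37*k/2 + 12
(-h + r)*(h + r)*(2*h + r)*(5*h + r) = -10*h^4 - 7*h^3*r + 9*h^2*r^2 + 7*h*r^3 + r^4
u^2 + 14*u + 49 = (u + 7)^2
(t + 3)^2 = t^2 + 6*t + 9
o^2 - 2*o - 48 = (o - 8)*(o + 6)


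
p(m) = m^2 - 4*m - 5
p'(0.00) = -4.00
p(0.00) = -5.00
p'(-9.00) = -22.00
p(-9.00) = 112.00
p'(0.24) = -3.52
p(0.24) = -5.90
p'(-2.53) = -9.06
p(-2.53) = 11.52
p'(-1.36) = -6.72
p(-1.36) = 2.29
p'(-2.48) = -8.96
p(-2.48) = 11.07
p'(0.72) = -2.56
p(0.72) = -7.36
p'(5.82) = 7.64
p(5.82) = 5.59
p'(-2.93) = -9.86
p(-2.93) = 15.30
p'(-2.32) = -8.64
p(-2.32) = 9.66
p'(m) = 2*m - 4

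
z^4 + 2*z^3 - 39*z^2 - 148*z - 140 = (z - 7)*(z + 2)^2*(z + 5)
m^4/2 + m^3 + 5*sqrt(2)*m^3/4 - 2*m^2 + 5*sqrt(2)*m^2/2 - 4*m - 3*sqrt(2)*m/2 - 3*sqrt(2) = (m/2 + 1)*(m - sqrt(2))*(m + sqrt(2)/2)*(m + 3*sqrt(2))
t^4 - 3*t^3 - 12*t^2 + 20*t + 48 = (t - 4)*(t - 3)*(t + 2)^2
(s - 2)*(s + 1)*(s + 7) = s^3 + 6*s^2 - 9*s - 14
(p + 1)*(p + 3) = p^2 + 4*p + 3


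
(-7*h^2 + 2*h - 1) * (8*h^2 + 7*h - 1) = -56*h^4 - 33*h^3 + 13*h^2 - 9*h + 1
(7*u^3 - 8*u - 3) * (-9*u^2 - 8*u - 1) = -63*u^5 - 56*u^4 + 65*u^3 + 91*u^2 + 32*u + 3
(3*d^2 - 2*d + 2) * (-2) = -6*d^2 + 4*d - 4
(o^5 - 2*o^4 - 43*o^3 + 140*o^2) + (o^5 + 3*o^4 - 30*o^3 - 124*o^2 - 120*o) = 2*o^5 + o^4 - 73*o^3 + 16*o^2 - 120*o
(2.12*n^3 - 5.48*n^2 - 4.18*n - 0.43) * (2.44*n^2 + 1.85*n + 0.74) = 5.1728*n^5 - 9.4492*n^4 - 18.7684*n^3 - 12.8374*n^2 - 3.8887*n - 0.3182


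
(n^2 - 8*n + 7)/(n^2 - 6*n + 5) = (n - 7)/(n - 5)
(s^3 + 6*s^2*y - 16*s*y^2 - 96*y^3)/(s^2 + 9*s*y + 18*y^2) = (s^2 - 16*y^2)/(s + 3*y)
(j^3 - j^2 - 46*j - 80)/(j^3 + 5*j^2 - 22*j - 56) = (j^2 - 3*j - 40)/(j^2 + 3*j - 28)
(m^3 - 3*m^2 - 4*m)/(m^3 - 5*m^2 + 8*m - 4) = m*(m^2 - 3*m - 4)/(m^3 - 5*m^2 + 8*m - 4)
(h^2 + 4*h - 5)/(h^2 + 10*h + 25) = (h - 1)/(h + 5)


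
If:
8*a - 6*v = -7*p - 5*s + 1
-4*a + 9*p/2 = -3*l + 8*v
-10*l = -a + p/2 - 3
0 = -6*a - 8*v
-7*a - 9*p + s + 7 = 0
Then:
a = 8136/3481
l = 2109/3481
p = -5022/3481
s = -12613/3481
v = -6102/3481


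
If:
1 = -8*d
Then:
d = -1/8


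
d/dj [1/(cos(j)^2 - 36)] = 2*sin(j)*cos(j)/(cos(j)^2 - 36)^2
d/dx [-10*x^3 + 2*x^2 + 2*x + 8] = -30*x^2 + 4*x + 2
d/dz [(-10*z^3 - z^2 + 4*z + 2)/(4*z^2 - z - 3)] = 5*(-8*z^4 + 4*z^3 + 15*z^2 - 2*z - 2)/(16*z^4 - 8*z^3 - 23*z^2 + 6*z + 9)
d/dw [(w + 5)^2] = 2*w + 10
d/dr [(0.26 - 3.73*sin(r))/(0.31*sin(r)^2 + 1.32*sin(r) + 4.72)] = (1.1563*sin(r)^2 - 0.1612*sin(r) - 17.9488)*cos(r)/(0.0961*sin(r)^4 + 0.8184*sin(r)^3 + 4.6688*sin(r)^2 + 12.4608*sin(r) + 22.2784)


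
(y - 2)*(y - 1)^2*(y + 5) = y^4 + y^3 - 15*y^2 + 23*y - 10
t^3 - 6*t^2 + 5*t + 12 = (t - 4)*(t - 3)*(t + 1)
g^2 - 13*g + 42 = (g - 7)*(g - 6)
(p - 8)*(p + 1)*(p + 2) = p^3 - 5*p^2 - 22*p - 16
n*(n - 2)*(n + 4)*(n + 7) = n^4 + 9*n^3 + 6*n^2 - 56*n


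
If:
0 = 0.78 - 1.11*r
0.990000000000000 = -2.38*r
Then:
No Solution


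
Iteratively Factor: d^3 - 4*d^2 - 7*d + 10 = (d - 1)*(d^2 - 3*d - 10) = (d - 5)*(d - 1)*(d + 2)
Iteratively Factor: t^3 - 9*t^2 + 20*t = (t)*(t^2 - 9*t + 20) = t*(t - 4)*(t - 5)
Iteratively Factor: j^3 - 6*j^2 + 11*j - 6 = (j - 2)*(j^2 - 4*j + 3) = (j - 2)*(j - 1)*(j - 3)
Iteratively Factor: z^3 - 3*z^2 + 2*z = (z)*(z^2 - 3*z + 2) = z*(z - 1)*(z - 2)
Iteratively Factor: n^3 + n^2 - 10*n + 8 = (n - 1)*(n^2 + 2*n - 8) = (n - 2)*(n - 1)*(n + 4)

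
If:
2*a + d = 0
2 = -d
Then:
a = 1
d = -2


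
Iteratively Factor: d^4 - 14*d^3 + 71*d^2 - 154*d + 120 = (d - 2)*(d^3 - 12*d^2 + 47*d - 60) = (d - 5)*(d - 2)*(d^2 - 7*d + 12) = (d - 5)*(d - 3)*(d - 2)*(d - 4)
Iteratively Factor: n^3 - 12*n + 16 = (n - 2)*(n^2 + 2*n - 8) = (n - 2)*(n + 4)*(n - 2)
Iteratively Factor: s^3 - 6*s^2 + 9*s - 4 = (s - 1)*(s^2 - 5*s + 4) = (s - 1)^2*(s - 4)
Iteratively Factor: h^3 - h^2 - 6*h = (h)*(h^2 - h - 6) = h*(h + 2)*(h - 3)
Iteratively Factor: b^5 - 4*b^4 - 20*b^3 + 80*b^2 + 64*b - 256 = (b - 2)*(b^4 - 2*b^3 - 24*b^2 + 32*b + 128) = (b - 4)*(b - 2)*(b^3 + 2*b^2 - 16*b - 32) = (b - 4)*(b - 2)*(b + 4)*(b^2 - 2*b - 8) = (b - 4)*(b - 2)*(b + 2)*(b + 4)*(b - 4)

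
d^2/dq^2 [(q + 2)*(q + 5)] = 2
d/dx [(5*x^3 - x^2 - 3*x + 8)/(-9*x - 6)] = (-30*x^3 - 27*x^2 + 4*x + 30)/(3*(9*x^2 + 12*x + 4))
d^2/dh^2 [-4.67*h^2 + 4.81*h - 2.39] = -9.34000000000000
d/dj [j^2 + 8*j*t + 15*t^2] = 2*j + 8*t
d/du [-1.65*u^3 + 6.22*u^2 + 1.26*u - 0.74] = -4.95*u^2 + 12.44*u + 1.26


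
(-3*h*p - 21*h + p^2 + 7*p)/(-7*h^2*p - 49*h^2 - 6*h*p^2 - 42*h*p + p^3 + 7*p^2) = (-3*h + p)/(-7*h^2 - 6*h*p + p^2)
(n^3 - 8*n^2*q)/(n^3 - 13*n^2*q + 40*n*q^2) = n/(n - 5*q)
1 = 1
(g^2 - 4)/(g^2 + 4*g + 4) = (g - 2)/(g + 2)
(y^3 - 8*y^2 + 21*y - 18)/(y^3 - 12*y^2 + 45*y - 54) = (y - 2)/(y - 6)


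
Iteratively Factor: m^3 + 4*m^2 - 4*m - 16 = (m + 4)*(m^2 - 4) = (m - 2)*(m + 4)*(m + 2)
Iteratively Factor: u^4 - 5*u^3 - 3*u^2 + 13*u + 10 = (u + 1)*(u^3 - 6*u^2 + 3*u + 10) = (u + 1)^2*(u^2 - 7*u + 10) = (u - 2)*(u + 1)^2*(u - 5)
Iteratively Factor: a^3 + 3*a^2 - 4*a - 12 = (a - 2)*(a^2 + 5*a + 6) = (a - 2)*(a + 3)*(a + 2)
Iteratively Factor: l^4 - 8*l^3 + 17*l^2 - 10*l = (l - 1)*(l^3 - 7*l^2 + 10*l) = (l - 2)*(l - 1)*(l^2 - 5*l) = l*(l - 2)*(l - 1)*(l - 5)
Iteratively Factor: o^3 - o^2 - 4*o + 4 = (o - 2)*(o^2 + o - 2) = (o - 2)*(o + 2)*(o - 1)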